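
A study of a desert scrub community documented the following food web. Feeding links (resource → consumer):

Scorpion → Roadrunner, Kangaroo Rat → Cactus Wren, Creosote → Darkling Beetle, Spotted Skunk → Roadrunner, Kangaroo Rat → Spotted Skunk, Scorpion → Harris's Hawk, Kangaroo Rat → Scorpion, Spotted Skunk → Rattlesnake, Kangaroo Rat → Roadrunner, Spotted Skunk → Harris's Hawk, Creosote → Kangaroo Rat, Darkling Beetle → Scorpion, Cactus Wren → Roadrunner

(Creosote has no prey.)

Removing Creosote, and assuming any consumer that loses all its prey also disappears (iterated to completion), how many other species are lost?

8

Remove Creosote.
Round 1: Darkling Beetle (all prey gone), Kangaroo Rat (all prey gone) → extinct.
Round 2: Spotted Skunk (all prey gone), Cactus Wren (all prey gone), Scorpion (all prey gone) → extinct.
Round 3: Harris's Hawk (all prey gone), Rattlesnake (all prey gone), Roadrunner (all prey gone) → extinct.
No further losses. Total secondary extinctions: 8.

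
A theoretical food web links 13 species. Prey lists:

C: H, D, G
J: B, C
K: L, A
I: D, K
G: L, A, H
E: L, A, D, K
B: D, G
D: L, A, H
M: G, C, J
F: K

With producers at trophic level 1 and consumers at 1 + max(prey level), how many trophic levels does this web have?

5

Producers (level 1): L, A, H.
L → D → C → J → M gives M level 5.
No species has a prey at level 5, so no species reaches level 6.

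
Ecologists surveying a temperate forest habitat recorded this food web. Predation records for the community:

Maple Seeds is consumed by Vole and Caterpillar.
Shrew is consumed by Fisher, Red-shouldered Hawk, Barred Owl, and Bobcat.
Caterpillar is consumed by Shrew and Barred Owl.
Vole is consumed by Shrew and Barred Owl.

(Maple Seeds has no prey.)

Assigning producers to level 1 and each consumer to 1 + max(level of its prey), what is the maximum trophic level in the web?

Producers (level 1): Maple Seeds.
Maple Seeds → Caterpillar → Shrew → Fisher gives Fisher level 4.
No species has a prey at level 4, so no species reaches level 5.

4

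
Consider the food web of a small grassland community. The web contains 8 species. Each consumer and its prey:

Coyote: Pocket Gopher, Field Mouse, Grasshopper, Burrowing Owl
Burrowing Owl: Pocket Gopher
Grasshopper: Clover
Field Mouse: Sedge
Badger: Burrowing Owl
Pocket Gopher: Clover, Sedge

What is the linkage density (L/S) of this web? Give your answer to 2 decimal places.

L/S = 1.25

There are L = 10 links among S = 8 species.
L/S = 10/8 = 1.2500 ≈ 1.25.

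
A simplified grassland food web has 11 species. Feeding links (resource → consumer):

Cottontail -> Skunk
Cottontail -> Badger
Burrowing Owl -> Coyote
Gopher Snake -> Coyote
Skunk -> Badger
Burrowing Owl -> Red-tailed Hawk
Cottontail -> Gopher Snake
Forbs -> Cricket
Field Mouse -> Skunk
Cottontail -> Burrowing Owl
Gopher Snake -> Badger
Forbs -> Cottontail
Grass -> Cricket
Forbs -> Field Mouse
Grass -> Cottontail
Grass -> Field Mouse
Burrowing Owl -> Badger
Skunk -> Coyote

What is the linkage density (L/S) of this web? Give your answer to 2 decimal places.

There are L = 18 links among S = 11 species.
L/S = 18/11 = 1.6364 ≈ 1.64.

L/S = 1.64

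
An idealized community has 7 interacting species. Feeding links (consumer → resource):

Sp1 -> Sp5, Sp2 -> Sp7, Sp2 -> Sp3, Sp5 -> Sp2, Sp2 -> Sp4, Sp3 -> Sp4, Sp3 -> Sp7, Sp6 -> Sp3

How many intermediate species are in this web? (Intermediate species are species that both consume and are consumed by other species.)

3

Intermediate species (has both prey and predators): Sp3, Sp2, Sp5.
Count: 3.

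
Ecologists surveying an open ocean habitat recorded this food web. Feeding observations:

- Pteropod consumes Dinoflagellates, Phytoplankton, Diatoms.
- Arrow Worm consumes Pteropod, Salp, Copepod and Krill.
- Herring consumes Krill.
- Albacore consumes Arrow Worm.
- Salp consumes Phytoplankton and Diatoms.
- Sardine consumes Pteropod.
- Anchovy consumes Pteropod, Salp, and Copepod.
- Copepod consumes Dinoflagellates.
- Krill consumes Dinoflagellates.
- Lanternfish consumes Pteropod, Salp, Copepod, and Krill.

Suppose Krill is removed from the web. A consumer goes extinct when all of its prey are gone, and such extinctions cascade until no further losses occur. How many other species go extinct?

Remove Krill.
Round 1: Herring (all prey gone) → extinct.
No further losses. Total secondary extinctions: 1.

1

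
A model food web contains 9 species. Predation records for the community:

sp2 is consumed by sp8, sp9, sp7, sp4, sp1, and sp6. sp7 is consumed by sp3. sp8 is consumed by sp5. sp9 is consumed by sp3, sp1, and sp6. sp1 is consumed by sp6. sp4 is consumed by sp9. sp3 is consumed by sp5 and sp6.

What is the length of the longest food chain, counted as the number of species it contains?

One longest chain: sp2 → sp4 → sp9 → sp3 → sp5.
It has 5 species and 4 links.

5 species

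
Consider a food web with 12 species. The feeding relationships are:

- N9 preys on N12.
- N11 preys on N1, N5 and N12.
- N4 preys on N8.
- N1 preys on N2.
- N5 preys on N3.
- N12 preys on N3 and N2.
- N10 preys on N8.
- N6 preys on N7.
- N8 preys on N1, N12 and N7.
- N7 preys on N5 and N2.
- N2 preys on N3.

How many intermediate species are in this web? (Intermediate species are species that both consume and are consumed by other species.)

Intermediate species (has both prey and predators): N5, N2, N7, N12, N1, N8.
Count: 6.

6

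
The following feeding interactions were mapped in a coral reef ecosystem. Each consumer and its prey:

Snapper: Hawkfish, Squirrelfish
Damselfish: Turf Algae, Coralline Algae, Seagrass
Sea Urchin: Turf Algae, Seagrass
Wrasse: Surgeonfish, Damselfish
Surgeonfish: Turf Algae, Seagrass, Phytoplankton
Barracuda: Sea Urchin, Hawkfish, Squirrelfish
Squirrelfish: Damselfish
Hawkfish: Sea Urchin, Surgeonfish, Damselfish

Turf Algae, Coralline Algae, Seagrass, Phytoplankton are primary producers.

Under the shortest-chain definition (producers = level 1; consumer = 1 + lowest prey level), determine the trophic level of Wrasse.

Turf Algae is a producer → level 1.
Surgeonfish eats Turf Algae → level 2.
Wrasse eats Surgeonfish → level 3.
No prey of Wrasse is below level 2, so 3 is the minimum.

Trophic level 3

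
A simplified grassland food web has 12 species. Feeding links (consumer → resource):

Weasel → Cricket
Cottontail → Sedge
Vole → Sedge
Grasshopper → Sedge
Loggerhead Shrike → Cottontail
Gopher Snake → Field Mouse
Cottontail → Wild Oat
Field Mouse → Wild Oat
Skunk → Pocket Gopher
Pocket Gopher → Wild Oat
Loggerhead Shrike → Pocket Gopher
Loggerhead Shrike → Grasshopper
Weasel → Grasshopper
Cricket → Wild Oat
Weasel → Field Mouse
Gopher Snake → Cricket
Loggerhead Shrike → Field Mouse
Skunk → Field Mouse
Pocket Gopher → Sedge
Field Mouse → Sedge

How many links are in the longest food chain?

2 links

One longest chain: Wild Oat → Field Mouse → Skunk.
It has 3 species and 2 links.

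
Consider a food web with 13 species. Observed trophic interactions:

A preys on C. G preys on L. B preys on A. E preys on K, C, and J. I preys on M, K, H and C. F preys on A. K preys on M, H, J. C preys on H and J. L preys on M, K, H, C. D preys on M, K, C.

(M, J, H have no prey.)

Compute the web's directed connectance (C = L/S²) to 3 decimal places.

C = 0.136

The web has S = 13 species and L = 23 feeding links.
C = L / S² = 23 / 169 = 0.1361 ≈ 0.136.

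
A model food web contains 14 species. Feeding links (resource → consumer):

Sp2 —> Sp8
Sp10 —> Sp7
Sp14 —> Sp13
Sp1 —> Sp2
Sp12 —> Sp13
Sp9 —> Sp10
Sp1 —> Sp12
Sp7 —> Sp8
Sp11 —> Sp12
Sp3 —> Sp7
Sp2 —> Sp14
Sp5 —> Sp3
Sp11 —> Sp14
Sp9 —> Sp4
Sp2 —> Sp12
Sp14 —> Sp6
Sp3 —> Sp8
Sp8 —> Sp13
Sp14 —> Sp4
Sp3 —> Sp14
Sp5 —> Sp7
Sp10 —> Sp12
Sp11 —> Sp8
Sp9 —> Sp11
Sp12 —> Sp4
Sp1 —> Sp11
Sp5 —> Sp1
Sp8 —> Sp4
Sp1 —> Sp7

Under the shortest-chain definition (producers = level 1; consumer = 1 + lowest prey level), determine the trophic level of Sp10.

Sp9 is a producer → level 1.
Sp10 eats Sp9 → level 2.

Trophic level 2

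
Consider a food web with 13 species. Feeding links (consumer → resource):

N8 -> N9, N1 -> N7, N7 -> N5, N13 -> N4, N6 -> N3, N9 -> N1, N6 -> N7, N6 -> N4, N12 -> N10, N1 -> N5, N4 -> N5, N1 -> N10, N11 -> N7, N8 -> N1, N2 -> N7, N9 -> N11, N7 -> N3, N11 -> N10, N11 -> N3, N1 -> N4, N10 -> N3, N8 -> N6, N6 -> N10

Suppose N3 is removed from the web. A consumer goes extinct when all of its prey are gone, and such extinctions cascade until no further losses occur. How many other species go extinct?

2

Remove N3.
Round 1: N10 (all prey gone) → extinct.
Round 2: N12 (all prey gone) → extinct.
No further losses. Total secondary extinctions: 2.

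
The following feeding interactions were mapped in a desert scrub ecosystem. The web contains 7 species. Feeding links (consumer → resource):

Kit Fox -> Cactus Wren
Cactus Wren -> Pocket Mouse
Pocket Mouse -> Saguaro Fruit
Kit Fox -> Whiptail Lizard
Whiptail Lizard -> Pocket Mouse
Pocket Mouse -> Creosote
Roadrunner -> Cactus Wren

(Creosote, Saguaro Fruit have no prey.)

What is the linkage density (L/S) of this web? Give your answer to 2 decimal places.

There are L = 7 links among S = 7 species.
L/S = 7/7 = 1.0000 ≈ 1.00.

L/S = 1.00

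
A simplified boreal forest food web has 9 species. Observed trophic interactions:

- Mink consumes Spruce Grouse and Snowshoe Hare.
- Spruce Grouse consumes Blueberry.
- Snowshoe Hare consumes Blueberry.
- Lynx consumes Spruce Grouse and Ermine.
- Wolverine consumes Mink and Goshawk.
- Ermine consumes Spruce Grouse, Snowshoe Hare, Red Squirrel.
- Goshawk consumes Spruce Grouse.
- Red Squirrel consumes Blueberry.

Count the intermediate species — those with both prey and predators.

6

Intermediate species (has both prey and predators): Snowshoe Hare, Red Squirrel, Spruce Grouse, Mink, Goshawk, Ermine.
Count: 6.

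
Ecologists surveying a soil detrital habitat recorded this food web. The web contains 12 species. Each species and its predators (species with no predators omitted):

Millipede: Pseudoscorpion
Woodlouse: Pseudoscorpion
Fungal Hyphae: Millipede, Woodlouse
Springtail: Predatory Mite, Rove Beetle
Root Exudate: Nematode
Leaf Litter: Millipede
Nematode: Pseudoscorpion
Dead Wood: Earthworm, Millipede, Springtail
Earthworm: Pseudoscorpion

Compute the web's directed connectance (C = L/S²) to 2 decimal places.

C = 0.09

The web has S = 12 species and L = 13 feeding links.
C = L / S² = 13 / 144 = 0.0903 ≈ 0.09.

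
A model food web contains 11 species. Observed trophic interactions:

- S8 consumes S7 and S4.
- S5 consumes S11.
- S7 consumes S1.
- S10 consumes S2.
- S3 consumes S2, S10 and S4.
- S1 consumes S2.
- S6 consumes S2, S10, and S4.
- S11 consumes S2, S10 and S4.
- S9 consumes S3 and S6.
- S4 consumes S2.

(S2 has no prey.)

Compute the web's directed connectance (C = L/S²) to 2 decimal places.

The web has S = 11 species and L = 18 feeding links.
C = L / S² = 18 / 121 = 0.1488 ≈ 0.15.

C = 0.15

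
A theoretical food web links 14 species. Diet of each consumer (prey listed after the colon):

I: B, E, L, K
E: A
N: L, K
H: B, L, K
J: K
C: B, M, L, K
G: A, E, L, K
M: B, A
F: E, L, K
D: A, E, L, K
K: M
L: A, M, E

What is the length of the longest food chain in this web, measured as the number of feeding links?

One longest chain: B → M → L → H.
It has 4 species and 3 links.

3 links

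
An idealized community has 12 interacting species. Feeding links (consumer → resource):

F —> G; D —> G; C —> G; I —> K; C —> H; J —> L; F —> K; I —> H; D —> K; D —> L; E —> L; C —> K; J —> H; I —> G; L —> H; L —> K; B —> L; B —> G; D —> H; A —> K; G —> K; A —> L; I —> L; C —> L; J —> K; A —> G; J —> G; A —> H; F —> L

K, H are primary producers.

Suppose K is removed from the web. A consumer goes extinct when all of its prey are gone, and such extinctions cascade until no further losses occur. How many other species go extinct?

Remove K.
Round 1: G (all prey gone) → extinct.
No further losses. Total secondary extinctions: 1.

1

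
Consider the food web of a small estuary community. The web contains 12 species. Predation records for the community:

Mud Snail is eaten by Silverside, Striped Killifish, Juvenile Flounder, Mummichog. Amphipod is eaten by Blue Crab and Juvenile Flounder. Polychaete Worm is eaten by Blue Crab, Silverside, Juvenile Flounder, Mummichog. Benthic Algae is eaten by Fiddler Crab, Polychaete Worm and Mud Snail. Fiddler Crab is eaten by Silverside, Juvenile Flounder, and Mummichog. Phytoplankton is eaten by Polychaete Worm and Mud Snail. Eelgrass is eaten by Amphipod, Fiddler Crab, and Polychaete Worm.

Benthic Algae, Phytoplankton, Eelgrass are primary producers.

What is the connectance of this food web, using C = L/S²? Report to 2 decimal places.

C = 0.15

The web has S = 12 species and L = 21 feeding links.
C = L / S² = 21 / 144 = 0.1458 ≈ 0.15.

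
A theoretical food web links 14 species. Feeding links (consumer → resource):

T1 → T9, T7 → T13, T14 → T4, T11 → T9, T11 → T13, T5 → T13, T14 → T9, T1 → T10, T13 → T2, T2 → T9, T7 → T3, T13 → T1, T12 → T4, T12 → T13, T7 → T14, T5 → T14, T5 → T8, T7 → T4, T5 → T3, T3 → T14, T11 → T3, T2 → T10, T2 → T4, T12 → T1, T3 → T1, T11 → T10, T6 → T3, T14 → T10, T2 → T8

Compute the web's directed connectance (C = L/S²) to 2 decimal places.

C = 0.15

The web has S = 14 species and L = 29 feeding links.
C = L / S² = 29 / 196 = 0.1480 ≈ 0.15.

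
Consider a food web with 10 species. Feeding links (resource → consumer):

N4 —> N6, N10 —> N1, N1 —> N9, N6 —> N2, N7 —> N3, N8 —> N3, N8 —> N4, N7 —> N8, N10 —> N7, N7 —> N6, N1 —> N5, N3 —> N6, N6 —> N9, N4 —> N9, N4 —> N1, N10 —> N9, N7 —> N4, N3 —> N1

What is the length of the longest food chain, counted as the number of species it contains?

One longest chain: N10 → N7 → N8 → N3 → N6 → N2.
It has 6 species and 5 links.

6 species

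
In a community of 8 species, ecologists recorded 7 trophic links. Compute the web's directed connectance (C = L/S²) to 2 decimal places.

The web has S = 8 species and L = 7 feeding links.
C = L / S² = 7 / 64 = 0.1094 ≈ 0.11.

C = 0.11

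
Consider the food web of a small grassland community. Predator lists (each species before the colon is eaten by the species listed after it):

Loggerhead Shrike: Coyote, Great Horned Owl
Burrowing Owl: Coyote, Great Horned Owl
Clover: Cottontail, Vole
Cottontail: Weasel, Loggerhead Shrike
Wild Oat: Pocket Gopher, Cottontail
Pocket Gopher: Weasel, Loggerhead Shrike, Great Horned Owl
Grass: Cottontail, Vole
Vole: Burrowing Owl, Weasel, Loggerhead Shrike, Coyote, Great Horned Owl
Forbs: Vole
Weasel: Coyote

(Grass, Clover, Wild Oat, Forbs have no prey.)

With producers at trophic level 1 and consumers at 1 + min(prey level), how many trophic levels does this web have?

3

Producers (level 1): Grass, Clover, Wild Oat, Forbs.
Following each consumer down to its lowest-level prey: Wild Oat → Pocket Gopher → Great Horned Owl (levels 1 through 3).
All prey of Great Horned Owl (Pocket Gopher 2, Vole 2, Loggerhead Shrike 3, Burrowing Owl 3) are at level 2 or above, so Great Horned Owl is at level 1 + 2 = 3.
Every consumer has at least one prey at level 2 or below, so none exceeds level 3.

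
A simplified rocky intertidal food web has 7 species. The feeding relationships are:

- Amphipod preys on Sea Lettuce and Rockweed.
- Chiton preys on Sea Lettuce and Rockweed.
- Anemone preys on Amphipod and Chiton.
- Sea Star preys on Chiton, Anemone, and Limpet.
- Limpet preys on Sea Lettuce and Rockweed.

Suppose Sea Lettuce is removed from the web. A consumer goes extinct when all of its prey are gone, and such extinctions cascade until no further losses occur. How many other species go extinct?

0

Remove Sea Lettuce.
Every predator of it retains at least one other prey: Limpet still has Rockweed; Chiton still has Rockweed; Amphipod still has Rockweed.
No consumer loses all prey, so no secondary extinctions occur.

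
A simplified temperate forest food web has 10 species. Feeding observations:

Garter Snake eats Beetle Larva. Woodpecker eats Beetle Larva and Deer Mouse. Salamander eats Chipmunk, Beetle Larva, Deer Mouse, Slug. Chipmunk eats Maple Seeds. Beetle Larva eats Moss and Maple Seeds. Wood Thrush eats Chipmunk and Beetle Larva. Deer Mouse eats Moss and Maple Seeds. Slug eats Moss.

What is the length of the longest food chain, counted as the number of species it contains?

3 species

One longest chain: Moss → Beetle Larva → Garter Snake.
It has 3 species and 2 links.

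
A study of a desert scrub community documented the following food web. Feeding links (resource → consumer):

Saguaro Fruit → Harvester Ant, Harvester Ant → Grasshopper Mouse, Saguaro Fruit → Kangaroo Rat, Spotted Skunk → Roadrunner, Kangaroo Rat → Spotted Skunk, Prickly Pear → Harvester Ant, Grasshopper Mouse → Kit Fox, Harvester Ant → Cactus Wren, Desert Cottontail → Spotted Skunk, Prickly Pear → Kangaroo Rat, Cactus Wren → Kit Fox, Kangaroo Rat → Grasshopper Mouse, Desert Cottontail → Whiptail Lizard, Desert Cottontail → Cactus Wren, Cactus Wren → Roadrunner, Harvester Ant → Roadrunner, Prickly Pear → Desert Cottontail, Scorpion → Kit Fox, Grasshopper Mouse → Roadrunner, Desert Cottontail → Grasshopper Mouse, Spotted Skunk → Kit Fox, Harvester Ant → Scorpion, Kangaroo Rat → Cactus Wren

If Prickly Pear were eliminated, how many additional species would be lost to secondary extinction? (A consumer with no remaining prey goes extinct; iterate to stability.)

2

Remove Prickly Pear.
Round 1: Desert Cottontail (all prey gone) → extinct.
Round 2: Whiptail Lizard (all prey gone) → extinct.
No further losses. Total secondary extinctions: 2.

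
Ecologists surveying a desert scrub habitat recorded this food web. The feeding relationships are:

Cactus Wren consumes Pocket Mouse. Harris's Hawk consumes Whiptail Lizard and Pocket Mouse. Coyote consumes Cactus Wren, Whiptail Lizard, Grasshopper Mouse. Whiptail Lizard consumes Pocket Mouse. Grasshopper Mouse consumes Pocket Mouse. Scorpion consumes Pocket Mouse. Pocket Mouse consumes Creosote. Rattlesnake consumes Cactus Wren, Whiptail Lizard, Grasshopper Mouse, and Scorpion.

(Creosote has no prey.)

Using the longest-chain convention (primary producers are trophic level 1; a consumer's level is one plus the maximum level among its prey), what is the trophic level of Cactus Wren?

Trophic level 3

Creosote is a producer → level 1.
Pocket Mouse eats Creosote → level 2.
Cactus Wren eats Pocket Mouse → level 3.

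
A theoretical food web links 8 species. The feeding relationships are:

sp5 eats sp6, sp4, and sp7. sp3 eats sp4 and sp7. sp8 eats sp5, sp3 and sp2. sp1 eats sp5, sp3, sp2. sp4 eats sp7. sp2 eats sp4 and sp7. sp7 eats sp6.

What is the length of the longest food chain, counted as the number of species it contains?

5 species

One longest chain: sp6 → sp7 → sp4 → sp2 → sp1.
It has 5 species and 4 links.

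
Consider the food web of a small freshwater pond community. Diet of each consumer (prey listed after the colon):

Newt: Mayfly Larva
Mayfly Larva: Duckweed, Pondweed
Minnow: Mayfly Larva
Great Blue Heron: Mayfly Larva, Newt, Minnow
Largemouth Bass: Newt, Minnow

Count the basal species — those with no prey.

2

Basal species (no prey listed): Duckweed, Pondweed.
Count: 2.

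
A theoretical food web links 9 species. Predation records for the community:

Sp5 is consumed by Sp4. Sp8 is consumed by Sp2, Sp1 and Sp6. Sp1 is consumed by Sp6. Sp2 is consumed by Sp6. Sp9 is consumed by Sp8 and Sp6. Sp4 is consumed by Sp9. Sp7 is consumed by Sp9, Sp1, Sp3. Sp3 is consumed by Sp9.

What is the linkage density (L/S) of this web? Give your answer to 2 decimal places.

There are L = 13 links among S = 9 species.
L/S = 13/9 = 1.4444 ≈ 1.44.

L/S = 1.44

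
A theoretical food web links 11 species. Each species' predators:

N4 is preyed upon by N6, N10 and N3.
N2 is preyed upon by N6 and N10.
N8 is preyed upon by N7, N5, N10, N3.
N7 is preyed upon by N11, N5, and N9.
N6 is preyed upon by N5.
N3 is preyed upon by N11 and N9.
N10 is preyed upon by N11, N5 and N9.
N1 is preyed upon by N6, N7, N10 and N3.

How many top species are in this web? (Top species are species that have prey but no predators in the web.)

3

Top species (has prey, but nothing eats it): N11, N9, N5.
Count: 3.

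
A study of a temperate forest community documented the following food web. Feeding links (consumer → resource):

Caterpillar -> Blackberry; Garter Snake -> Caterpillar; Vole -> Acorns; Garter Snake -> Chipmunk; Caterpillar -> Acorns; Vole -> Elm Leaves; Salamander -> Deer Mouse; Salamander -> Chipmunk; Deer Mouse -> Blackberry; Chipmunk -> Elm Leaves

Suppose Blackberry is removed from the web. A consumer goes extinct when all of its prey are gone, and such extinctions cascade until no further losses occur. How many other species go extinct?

1

Remove Blackberry.
Round 1: Deer Mouse (all prey gone) → extinct.
No further losses. Total secondary extinctions: 1.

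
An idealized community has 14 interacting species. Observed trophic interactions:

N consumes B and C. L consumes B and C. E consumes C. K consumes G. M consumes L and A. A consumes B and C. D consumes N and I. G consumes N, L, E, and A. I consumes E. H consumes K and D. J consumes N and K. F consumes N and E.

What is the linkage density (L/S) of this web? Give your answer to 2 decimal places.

There are L = 23 links among S = 14 species.
L/S = 23/14 = 1.6429 ≈ 1.64.

L/S = 1.64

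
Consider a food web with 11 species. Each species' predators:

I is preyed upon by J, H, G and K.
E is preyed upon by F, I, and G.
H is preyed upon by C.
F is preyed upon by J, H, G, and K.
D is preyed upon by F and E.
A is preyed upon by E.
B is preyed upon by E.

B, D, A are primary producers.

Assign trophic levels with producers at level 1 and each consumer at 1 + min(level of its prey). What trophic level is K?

Trophic level 3

D is a producer → level 1.
F eats D → level 2.
K eats F → level 3.
No prey of K is below level 2, so 3 is the minimum.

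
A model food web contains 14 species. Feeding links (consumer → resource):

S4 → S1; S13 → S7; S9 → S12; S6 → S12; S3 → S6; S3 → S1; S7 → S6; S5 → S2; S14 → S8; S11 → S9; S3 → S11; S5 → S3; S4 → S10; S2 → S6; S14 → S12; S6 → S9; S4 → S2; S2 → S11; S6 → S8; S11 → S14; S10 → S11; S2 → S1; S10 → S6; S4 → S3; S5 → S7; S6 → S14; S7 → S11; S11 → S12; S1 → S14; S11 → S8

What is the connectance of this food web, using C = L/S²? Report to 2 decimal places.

The web has S = 14 species and L = 30 feeding links.
C = L / S² = 30 / 196 = 0.1531 ≈ 0.15.

C = 0.15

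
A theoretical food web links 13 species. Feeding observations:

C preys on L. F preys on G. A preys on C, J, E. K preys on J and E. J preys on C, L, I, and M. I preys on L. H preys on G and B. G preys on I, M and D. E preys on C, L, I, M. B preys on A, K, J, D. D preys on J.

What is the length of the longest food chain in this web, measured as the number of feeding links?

5 links

One longest chain: L → C → J → D → G → H.
It has 6 species and 5 links.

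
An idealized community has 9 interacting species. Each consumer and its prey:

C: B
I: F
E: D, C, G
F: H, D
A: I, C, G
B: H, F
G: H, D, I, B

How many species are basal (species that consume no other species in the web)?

2

Basal species (no prey listed): H, D.
Count: 2.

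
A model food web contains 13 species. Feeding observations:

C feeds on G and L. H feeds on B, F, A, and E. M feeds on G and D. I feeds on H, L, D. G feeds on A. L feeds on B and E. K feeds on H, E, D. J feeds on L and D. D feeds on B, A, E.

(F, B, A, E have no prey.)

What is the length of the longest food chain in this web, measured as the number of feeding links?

One longest chain: B → D → K.
It has 3 species and 2 links.

2 links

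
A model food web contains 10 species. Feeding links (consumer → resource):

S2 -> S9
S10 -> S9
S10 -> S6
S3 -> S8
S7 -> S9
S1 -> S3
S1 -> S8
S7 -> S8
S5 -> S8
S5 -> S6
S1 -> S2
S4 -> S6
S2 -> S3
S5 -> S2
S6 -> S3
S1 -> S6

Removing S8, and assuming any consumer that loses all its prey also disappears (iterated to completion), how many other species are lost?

Remove S8.
Round 1: S3 (all prey gone) → extinct.
Round 2: S6 (all prey gone) → extinct.
Round 3: S4 (all prey gone) → extinct.
No further losses. Total secondary extinctions: 3.

3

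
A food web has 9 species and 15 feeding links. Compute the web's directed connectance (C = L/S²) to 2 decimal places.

The web has S = 9 species and L = 15 feeding links.
C = L / S² = 15 / 81 = 0.1852 ≈ 0.19.

C = 0.19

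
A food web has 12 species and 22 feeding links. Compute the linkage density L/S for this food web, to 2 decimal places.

L/S = 1.83

There are L = 22 links among S = 12 species.
L/S = 22/12 = 1.8333 ≈ 1.83.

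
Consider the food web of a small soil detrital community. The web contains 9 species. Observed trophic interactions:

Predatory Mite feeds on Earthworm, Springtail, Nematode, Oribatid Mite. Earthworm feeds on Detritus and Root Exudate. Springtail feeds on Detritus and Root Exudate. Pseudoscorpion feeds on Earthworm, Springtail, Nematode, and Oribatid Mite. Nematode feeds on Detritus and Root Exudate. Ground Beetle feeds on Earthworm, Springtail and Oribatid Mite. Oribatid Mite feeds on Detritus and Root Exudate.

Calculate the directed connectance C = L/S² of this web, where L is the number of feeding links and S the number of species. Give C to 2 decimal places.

The web has S = 9 species and L = 19 feeding links.
C = L / S² = 19 / 81 = 0.2346 ≈ 0.23.

C = 0.23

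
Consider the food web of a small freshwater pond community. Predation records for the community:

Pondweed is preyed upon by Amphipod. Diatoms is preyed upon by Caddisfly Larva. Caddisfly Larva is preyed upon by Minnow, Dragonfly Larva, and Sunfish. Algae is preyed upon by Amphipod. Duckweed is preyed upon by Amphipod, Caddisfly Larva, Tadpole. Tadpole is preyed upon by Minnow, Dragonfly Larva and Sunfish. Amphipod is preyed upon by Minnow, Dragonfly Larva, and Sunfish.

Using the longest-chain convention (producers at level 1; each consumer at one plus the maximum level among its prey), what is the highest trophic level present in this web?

Producers (level 1): Duckweed, Diatoms, Pondweed, Algae.
Duckweed → Caddisfly Larva → Dragonfly Larva gives Dragonfly Larva level 3.
No species has a prey at level 3, so no species reaches level 4.

3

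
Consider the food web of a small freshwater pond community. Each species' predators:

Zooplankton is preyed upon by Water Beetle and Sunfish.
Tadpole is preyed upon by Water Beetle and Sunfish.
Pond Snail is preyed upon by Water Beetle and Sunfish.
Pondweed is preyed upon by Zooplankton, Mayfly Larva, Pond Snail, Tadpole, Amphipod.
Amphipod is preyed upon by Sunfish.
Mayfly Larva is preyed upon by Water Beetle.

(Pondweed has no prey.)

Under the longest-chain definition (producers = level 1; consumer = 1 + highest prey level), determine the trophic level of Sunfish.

Trophic level 3

Pondweed is a producer → level 1.
Zooplankton eats Pondweed → level 2.
Sunfish eats Zooplankton (level 2); other prey at levels: Tadpole 2, Amphipod 2, Pond Snail 2 → level 3.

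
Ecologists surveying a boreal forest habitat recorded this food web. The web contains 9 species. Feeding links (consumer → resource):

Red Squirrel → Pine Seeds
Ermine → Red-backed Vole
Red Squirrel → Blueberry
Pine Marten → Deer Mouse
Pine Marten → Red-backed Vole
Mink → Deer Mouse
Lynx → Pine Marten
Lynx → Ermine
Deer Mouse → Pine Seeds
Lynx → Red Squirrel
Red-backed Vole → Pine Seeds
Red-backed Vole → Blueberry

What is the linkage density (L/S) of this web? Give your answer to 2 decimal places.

There are L = 12 links among S = 9 species.
L/S = 12/9 = 1.3333 ≈ 1.33.

L/S = 1.33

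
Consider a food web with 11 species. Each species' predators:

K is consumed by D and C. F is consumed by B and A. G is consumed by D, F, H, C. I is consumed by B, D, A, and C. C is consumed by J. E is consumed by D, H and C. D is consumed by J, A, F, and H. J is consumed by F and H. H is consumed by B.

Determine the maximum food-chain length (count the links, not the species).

4 links

One longest chain: E → C → J → F → A.
It has 5 species and 4 links.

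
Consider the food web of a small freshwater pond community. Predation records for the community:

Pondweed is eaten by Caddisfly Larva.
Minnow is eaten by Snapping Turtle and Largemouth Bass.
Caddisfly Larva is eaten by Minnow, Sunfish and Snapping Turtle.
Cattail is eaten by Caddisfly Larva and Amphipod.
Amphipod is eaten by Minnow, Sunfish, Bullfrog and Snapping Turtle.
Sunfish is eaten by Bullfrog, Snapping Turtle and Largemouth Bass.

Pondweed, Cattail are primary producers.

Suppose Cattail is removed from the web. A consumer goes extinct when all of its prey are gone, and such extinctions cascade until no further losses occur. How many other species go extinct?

1

Remove Cattail.
Round 1: Amphipod (all prey gone) → extinct.
No further losses. Total secondary extinctions: 1.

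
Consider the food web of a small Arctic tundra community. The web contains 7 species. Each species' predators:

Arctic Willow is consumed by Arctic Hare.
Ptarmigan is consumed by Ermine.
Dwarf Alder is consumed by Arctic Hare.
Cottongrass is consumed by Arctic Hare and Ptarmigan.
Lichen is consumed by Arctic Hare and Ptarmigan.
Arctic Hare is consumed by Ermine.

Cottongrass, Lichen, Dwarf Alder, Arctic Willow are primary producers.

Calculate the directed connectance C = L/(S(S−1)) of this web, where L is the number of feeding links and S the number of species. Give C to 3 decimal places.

The web has S = 7 species and L = 8 feeding links.
C = L / (S(S−1)) = 8 / 42 = 0.1905 ≈ 0.190.

C = 0.190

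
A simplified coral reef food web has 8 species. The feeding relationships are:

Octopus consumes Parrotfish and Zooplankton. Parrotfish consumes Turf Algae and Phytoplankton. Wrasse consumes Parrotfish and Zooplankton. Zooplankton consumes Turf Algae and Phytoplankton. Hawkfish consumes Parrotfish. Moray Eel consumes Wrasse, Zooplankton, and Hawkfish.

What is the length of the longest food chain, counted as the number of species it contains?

One longest chain: Turf Algae → Parrotfish → Hawkfish → Moray Eel.
It has 4 species and 3 links.

4 species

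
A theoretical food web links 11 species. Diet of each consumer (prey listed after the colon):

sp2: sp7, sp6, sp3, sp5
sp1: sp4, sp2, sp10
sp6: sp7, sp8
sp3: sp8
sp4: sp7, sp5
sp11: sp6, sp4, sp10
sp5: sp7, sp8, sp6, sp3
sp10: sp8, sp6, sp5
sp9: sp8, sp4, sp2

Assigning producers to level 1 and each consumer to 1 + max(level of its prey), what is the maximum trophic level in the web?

5

Producers (level 1): sp7, sp8.
sp7 → sp6 → sp5 → sp4 → sp1 gives sp1 level 5.
No species has a prey at level 5, so no species reaches level 6.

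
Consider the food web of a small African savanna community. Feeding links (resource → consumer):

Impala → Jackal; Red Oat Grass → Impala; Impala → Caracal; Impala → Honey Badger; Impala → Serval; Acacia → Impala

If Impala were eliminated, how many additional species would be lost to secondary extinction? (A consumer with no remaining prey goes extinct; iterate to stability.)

Remove Impala.
Round 1: Caracal (all prey gone), Serval (all prey gone), Honey Badger (all prey gone), Jackal (all prey gone) → extinct.
No further losses. Total secondary extinctions: 4.

4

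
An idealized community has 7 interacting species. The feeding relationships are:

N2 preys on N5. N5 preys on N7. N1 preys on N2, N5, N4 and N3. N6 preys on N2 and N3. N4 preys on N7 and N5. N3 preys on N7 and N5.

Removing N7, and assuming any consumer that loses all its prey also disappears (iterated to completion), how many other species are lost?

Remove N7.
Round 1: N5 (all prey gone) → extinct.
Round 2: N2 (all prey gone), N4 (all prey gone), N3 (all prey gone) → extinct.
Round 3: N6 (all prey gone), N1 (all prey gone) → extinct.
No further losses. Total secondary extinctions: 6.

6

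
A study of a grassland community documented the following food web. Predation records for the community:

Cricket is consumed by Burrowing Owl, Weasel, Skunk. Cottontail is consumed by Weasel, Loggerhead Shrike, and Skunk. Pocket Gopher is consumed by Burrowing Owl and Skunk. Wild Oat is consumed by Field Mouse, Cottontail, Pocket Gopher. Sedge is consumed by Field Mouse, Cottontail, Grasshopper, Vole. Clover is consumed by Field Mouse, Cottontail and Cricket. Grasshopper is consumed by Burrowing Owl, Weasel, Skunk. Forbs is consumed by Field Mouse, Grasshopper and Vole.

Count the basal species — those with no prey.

4

Basal species (no prey listed): Forbs, Clover, Wild Oat, Sedge.
Count: 4.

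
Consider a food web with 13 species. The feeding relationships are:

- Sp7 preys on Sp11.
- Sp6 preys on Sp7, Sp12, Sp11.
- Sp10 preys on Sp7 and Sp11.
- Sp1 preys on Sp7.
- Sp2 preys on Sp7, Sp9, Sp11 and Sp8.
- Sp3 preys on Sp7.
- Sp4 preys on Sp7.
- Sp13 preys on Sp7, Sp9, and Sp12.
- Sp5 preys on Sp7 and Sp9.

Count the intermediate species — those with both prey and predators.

1

Intermediate species (has both prey and predators): Sp7.
Count: 1.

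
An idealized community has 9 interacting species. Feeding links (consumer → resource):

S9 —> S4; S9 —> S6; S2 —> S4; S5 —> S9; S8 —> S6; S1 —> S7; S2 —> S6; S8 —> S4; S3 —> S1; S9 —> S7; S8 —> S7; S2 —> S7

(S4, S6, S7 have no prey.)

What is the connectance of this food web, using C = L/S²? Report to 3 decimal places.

C = 0.148

The web has S = 9 species and L = 12 feeding links.
C = L / S² = 12 / 81 = 0.1481 ≈ 0.148.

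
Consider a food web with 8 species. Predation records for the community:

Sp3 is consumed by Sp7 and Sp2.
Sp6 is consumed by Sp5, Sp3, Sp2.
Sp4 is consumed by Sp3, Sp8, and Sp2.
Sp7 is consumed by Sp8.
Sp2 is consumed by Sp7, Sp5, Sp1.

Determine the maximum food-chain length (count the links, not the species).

One longest chain: Sp6 → Sp3 → Sp2 → Sp7 → Sp8.
It has 5 species and 4 links.

4 links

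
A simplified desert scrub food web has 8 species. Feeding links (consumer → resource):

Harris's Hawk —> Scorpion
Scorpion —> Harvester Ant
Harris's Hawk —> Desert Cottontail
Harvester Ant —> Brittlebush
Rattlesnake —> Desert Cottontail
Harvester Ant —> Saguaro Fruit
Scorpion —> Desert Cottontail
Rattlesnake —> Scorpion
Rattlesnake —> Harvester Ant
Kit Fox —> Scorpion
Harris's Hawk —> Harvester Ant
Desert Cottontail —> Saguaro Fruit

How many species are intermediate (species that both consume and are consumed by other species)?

3

Intermediate species (has both prey and predators): Harvester Ant, Desert Cottontail, Scorpion.
Count: 3.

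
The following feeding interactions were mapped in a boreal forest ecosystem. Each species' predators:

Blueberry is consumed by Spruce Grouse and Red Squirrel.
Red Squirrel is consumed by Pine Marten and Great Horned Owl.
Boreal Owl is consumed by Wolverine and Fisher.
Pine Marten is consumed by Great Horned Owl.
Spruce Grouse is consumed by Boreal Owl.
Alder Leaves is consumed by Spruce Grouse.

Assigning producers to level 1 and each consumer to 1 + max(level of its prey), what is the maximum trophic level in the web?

Producers (level 1): Alder Leaves, Blueberry.
Blueberry → Red Squirrel → Pine Marten → Great Horned Owl gives Great Horned Owl level 4.
No species has a prey at level 4, so no species reaches level 5.

4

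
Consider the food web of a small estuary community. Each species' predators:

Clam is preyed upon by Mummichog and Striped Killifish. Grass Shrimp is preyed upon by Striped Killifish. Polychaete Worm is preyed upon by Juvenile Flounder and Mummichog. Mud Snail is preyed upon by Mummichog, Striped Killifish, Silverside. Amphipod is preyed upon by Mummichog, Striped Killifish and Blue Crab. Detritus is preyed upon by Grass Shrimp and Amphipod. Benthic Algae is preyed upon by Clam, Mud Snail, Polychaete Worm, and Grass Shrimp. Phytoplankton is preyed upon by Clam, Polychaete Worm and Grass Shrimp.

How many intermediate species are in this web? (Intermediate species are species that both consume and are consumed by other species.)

Intermediate species (has both prey and predators): Polychaete Worm, Grass Shrimp, Amphipod, Clam, Mud Snail.
Count: 5.

5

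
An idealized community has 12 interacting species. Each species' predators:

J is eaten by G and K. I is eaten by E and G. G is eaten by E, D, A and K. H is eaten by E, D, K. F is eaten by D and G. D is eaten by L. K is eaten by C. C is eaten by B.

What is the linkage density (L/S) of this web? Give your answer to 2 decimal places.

There are L = 16 links among S = 12 species.
L/S = 16/12 = 1.3333 ≈ 1.33.

L/S = 1.33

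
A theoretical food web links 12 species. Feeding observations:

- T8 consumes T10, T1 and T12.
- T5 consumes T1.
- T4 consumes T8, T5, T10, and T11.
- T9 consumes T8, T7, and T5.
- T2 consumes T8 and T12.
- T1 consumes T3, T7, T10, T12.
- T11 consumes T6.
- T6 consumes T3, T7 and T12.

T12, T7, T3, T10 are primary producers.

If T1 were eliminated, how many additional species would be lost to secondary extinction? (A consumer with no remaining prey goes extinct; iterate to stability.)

1

Remove T1.
Round 1: T5 (all prey gone) → extinct.
No further losses. Total secondary extinctions: 1.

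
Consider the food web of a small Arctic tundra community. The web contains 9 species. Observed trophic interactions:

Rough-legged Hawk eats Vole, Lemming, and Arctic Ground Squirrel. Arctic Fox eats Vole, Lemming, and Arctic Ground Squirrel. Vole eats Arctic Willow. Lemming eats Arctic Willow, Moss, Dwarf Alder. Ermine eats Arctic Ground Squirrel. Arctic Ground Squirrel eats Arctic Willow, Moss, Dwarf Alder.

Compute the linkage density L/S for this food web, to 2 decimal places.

There are L = 14 links among S = 9 species.
L/S = 14/9 = 1.5556 ≈ 1.56.

L/S = 1.56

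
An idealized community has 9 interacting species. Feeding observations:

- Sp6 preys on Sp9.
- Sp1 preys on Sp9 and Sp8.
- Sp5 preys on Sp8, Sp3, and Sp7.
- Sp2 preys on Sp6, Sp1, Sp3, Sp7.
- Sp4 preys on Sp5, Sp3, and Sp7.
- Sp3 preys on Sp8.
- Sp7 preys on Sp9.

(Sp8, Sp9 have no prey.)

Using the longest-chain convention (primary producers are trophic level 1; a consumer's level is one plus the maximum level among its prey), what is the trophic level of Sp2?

Sp9 is a producer → level 1.
Sp6 eats Sp9 → level 2.
Sp2 eats Sp6 (level 2); other prey at levels: Sp3 2, Sp7 2, Sp1 2 → level 3.

Trophic level 3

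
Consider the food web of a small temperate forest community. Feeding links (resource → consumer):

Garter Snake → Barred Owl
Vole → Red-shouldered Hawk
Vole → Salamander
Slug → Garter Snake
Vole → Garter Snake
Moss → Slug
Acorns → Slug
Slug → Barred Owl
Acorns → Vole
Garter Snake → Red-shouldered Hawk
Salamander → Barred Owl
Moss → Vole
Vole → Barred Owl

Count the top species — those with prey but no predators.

Top species (has prey, but nothing eats it): Barred Owl, Red-shouldered Hawk.
Count: 2.

2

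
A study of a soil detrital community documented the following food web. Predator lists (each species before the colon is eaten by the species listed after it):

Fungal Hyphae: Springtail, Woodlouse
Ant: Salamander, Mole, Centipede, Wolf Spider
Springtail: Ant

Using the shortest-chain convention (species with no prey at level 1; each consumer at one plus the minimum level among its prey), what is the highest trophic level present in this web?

Basal resources (level 1): Fungal Hyphae.
Following each consumer down to its lowest-level prey: Fungal Hyphae → Springtail → Ant → Wolf Spider (levels 1 through 4).
All prey of Wolf Spider (Ant 3) are at level 3 or above, so Wolf Spider is at level 1 + 3 = 4.
Every consumer has at least one prey at level 3 or below, so none exceeds level 4.

4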